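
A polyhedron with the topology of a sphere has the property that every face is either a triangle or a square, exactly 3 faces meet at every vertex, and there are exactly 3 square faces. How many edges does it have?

9

Let x be the number of triangles; then F = 3 + x.
Edge–face incidences: 2E = 4·3 + 3·x = 12 + 3x.
Every vertex has degree 3, so 3V = 2E.
Euler: V − E + F = 2 ⇒ (2E)/3 − E + (3 + x) = 2.
Multiply by 6: 2·(2E) − 3·(2E) + 6·(3 + x) = 12, i.e. 18 + 6x − (12 + 3x) = 12.
Collecting terms: 3x + 6 = 12, so 3x = 6, so x = 2.
Then 2E = 12 + 3·2 = 18, so E = 9, V = 2E/3 = 6, F = 3 + 2 = 5.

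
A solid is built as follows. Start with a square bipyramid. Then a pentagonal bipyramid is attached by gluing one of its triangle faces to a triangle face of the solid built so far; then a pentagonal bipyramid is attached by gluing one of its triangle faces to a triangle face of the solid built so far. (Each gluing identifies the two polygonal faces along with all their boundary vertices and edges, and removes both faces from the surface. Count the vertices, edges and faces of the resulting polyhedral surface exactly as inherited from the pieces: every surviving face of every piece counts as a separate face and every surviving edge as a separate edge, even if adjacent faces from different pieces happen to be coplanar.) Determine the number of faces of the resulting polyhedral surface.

24

A square bipyramid: V=6, E=12, F=8.
Attach a pentagonal bipyramid (V=7, E=15, F=10) along a 3-gon: merge 3 vertices and 3 edges, delete both glued faces → V=10, E=24, F=16.
Attach a pentagonal bipyramid (V=7, E=15, F=10) along a 3-gon: merge 3 vertices and 3 edges, delete both glued faces → V=14, E=36, F=24.
Check: V − E + F = 14 − 36 + 24 = 2.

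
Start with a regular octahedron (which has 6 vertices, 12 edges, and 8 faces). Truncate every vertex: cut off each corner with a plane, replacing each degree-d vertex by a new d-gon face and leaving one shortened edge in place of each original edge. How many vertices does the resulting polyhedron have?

24

Truncation replaces each original edge-end by a new vertex, so V′ = 2E = 24.
Each original edge survives, and each old vertex of degree d contributes d new edges; summing degrees gives Σd = 2E, so E′ = E + 2E = 3E = 36.
Each original face survives and each original vertex becomes one new face: F′ = F + V = 14.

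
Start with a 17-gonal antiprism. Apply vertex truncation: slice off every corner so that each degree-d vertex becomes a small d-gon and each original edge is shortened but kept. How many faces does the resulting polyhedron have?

70

The base solid has V = 34, E = 68, F = 36.
Truncation replaces each original edge-end by a new vertex, so V′ = 2E = 136.
Each original edge survives, and each old vertex of degree d contributes d new edges; summing degrees gives Σd = 2E, so E′ = E + 2E = 3E = 204.
Each original face survives and each original vertex becomes one new face: F′ = F + V = 70.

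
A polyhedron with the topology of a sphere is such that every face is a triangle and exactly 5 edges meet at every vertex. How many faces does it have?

20

Each face has 3 edges and each edge borders two faces, so 2E = 3F.
Each vertex has degree 5, so 5V = 2E and hence V = 3F/5.
Euler: V − E + F = 2 ⇒ (3F/5) − (3F/2) + F = 2.
Multiply by 10: (6 − 15 + 10)F = 20, i.e. 1F = 20.
So F = 20, E = 3·20/2 = 30, V = 3·20/5 = 12.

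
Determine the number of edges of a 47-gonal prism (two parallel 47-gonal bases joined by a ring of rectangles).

A prism on an n-gon has two n-gon bases and n rectangular sides: V = 2·47 = 94, E = 3·47 = 141, F = 47 + 2 = 49.

141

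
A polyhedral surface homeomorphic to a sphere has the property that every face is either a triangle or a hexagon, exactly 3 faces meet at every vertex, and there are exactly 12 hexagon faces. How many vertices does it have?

Let x be the number of triangles; then F = 12 + x.
Edge–face incidences: 2E = 6·12 + 3·x = 72 + 3x.
Every vertex has degree 3, so 3V = 2E.
Euler: V − E + F = 2 ⇒ (2E)/3 − E + (12 + x) = 2.
Multiply by 6: 2·(2E) − 3·(2E) + 6·(12 + x) = 12, i.e. 72 + 6x − (72 + 3x) = 12.
Collecting terms: 3x = 12, so x = 4.
Then 2E = 72 + 3·4 = 84, so E = 42, V = 2E/3 = 28, F = 12 + 4 = 16.

28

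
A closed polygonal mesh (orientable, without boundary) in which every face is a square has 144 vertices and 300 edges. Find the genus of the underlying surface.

Every face is a square and each edge borders two faces, so 4F = 2·300, giving F = 150.
χ = V − E + F = 144 − 300 + 150 = -6.
For a closed orientable surface χ = 2 − 2g, so g = (2 − (-6))/2 = 4.

4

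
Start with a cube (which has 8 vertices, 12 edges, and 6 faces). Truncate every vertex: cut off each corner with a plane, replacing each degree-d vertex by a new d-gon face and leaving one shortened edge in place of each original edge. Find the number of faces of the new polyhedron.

Truncation replaces each original edge-end by a new vertex, so V′ = 2E = 24.
Each original edge survives, and each old vertex of degree d contributes d new edges; summing degrees gives Σd = 2E, so E′ = E + 2E = 3E = 36.
Each original face survives and each original vertex becomes one new face: F′ = F + V = 14.

14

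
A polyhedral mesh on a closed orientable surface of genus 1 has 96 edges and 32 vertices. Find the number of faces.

For a closed orientable surface of genus 1, χ = 2 − 2·1 = 0.
F = 0 − V + E = 0 − 32 + 96 = 64.

64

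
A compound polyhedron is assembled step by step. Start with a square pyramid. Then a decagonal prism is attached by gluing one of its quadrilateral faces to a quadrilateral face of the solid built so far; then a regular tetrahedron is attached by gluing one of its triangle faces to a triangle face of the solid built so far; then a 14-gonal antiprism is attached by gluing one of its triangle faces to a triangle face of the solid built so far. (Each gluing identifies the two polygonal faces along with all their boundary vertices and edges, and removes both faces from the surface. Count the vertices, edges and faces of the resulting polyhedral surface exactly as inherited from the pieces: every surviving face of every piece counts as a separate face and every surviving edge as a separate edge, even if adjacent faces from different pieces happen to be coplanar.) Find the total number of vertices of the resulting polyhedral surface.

A square pyramid: V=5, E=8, F=5.
Attach a decagonal prism (V=20, E=30, F=12) along a 4-gon: merge 4 vertices and 4 edges, delete both glued faces → V=21, E=34, F=15.
Attach a regular tetrahedron (V=4, E=6, F=4) along a 3-gon: merge 3 vertices and 3 edges, delete both glued faces → V=22, E=37, F=17.
Attach a 14-gonal antiprism (V=28, E=56, F=30) along a 3-gon: merge 3 vertices and 3 edges, delete both glued faces → V=47, E=90, F=45.
Check: V − E + F = 47 − 90 + 45 = 2.

47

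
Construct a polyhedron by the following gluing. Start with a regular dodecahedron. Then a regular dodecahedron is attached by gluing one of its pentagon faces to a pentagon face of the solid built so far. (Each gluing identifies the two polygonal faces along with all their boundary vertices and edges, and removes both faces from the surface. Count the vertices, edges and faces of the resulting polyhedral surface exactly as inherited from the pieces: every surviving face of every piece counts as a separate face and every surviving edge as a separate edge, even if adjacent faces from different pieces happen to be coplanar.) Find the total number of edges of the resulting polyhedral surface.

A regular dodecahedron: V=20, E=30, F=12.
Attach a regular dodecahedron (V=20, E=30, F=12) along a 5-gon: merge 5 vertices and 5 edges, delete both glued faces → V=35, E=55, F=22.
Check: V − E + F = 35 − 55 + 22 = 2.

55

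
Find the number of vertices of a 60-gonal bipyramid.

62

A bipyramid over an n-gon has 2n triangular faces and n + 2 vertices: V = 60 + 2 = 62, E = 3·60 = 180, F = 2·60 = 120.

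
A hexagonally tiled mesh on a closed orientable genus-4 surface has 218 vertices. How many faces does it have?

χ = 2 − 2·4 = -6, and every face is a hexagon so 6F = 2E.
V − E + F = -6 with E = 6F/2 gives 218 − (6/2 − 1)·F = -6, so F = 112 and E = 336.

112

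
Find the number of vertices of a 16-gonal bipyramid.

18

A bipyramid over an n-gon has 2n triangular faces and n + 2 vertices: V = 16 + 2 = 18, E = 3·16 = 48, F = 2·16 = 32.
Check: V − E + F = 18 − 48 + 32 = 2.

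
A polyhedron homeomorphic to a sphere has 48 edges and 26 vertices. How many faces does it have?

Here V − E + F = 2.
F = 2 − V + E = 2 − 26 + 48 = 24.

24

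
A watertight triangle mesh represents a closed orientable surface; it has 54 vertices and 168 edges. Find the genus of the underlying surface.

2

Every face is a triangle and each edge borders two faces, so 3F = 2·168, giving F = 112.
χ = V − E + F = 54 − 168 + 112 = -2.
For a closed orientable surface χ = 2 − 2g, so g = (2 − (-2))/2 = 2.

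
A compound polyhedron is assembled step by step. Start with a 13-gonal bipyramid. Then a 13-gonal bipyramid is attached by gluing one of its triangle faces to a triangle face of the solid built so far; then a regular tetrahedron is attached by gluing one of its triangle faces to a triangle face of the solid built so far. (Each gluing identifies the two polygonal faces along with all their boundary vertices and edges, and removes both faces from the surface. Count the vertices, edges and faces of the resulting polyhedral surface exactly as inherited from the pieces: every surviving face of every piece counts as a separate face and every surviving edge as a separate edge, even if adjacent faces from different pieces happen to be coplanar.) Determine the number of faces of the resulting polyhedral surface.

52

A 13-gonal bipyramid: V=15, E=39, F=26.
Attach a 13-gonal bipyramid (V=15, E=39, F=26) along a 3-gon: merge 3 vertices and 3 edges, delete both glued faces → V=27, E=75, F=50.
Attach a regular tetrahedron (V=4, E=6, F=4) along a 3-gon: merge 3 vertices and 3 edges, delete both glued faces → V=28, E=78, F=52.
Check: V − E + F = 28 − 78 + 52 = 2.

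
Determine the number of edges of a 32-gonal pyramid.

A pyramid on an n-gon base has one n-gon and n triangles: V = 32 + 1 = 33, E = 2·32 = 64, F = 32 + 1 = 33.

64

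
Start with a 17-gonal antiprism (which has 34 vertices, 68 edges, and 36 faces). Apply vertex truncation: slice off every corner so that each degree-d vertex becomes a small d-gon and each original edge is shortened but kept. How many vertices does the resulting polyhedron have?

136

Truncation replaces each original edge-end by a new vertex, so V′ = 2E = 136.
Each original edge survives, and each old vertex of degree d contributes d new edges; summing degrees gives Σd = 2E, so E′ = E + 2E = 3E = 204.
Each original face survives and each original vertex becomes one new face: F′ = F + V = 70.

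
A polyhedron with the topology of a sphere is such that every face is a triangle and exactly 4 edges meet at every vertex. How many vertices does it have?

Each face has 3 edges and each edge borders two faces, so 2E = 3F.
Each vertex has degree 4, so 4V = 2E and hence V = 3F/4.
Euler: V − E + F = 2 ⇒ (3F/4) − (3F/2) + F = 2.
Multiply by 8: (6 − 12 + 8)F = 16, i.e. 2F = 16.
So F = 8, E = 3·8/2 = 12, V = 3·8/4 = 6.

6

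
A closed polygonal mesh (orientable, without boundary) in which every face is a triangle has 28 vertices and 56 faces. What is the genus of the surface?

1

Every face is a triangle, so 2E = 3·56 = 168, giving E = 84.
χ = V − E + F = 28 − 84 + 56 = 0.
For a closed orientable surface χ = 2 − 2g, so g = (2 − (0))/2 = 1.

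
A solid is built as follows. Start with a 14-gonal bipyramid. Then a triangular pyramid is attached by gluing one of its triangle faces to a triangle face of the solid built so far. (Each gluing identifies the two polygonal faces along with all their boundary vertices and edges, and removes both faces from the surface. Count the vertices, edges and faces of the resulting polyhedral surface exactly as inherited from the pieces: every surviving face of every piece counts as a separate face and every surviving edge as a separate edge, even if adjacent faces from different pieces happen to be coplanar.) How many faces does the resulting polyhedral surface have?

A 14-gonal bipyramid: V=16, E=42, F=28.
Attach a triangular pyramid (V=4, E=6, F=4) along a 3-gon: merge 3 vertices and 3 edges, delete both glued faces → V=17, E=45, F=30.
Check: V − E + F = 17 − 45 + 30 = 2.

30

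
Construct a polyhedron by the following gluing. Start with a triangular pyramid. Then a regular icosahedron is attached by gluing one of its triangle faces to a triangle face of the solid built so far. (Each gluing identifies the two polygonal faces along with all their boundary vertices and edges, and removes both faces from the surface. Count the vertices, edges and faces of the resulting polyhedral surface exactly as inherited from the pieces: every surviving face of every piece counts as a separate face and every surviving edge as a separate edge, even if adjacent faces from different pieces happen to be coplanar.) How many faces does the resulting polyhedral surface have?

A triangular pyramid: V=4, E=6, F=4.
Attach a regular icosahedron (V=12, E=30, F=20) along a 3-gon: merge 3 vertices and 3 edges, delete both glued faces → V=13, E=33, F=22.
Check: V − E + F = 13 − 33 + 22 = 2.

22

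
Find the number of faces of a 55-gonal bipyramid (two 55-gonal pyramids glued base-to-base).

A bipyramid over an n-gon has 2n triangular faces and n + 2 vertices: V = 55 + 2 = 57, E = 3·55 = 165, F = 2·55 = 110.
Check: V − E + F = 57 − 165 + 110 = 2.

110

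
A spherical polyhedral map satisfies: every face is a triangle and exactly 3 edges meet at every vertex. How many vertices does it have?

4

Each face has 3 edges and each edge borders two faces, so 2E = 3F.
Each vertex has degree 3, so 3V = 2E and hence V = 3F/3.
Euler: V − E + F = 2 ⇒ (3F/3) − (3F/2) + F = 2.
Multiply by 6: (6 − 9 + 6)F = 12, i.e. 3F = 12.
So F = 4, E = 3·4/2 = 6, V = 3·4/3 = 4.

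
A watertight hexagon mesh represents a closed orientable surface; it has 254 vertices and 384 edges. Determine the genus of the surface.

Every face is a hexagon and each edge borders two faces, so 6F = 2·384, giving F = 128.
χ = V − E + F = 254 − 384 + 128 = -2.
For a closed orientable surface χ = 2 − 2g, so g = (2 − (-2))/2 = 2.

2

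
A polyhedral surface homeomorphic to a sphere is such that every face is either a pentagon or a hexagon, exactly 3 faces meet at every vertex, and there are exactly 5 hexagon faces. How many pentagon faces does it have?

Let x be the number of pentagons; then F = 5 + x.
Edge–face incidences: 2E = 6·5 + 5·x = 30 + 5x.
Every vertex has degree 3, so 3V = 2E.
Euler: V − E + F = 2 ⇒ (2E)/3 − E + (5 + x) = 2.
Multiply by 6: 2·(2E) − 3·(2E) + 6·(5 + x) = 12, i.e. 30 + 6x − (30 + 5x) = 12.
Collecting terms: x = 12.
Then 2E = 30 + 5·12 = 90, so E = 45, V = 2E/3 = 30, F = 5 + 12 = 17.

12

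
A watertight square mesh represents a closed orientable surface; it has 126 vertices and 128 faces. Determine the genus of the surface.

2

Every face is a square, so 2E = 4·128 = 512, giving E = 256.
χ = V − E + F = 126 − 256 + 128 = -2.
For a closed orientable surface χ = 2 − 2g, so g = (2 − (-2))/2 = 2.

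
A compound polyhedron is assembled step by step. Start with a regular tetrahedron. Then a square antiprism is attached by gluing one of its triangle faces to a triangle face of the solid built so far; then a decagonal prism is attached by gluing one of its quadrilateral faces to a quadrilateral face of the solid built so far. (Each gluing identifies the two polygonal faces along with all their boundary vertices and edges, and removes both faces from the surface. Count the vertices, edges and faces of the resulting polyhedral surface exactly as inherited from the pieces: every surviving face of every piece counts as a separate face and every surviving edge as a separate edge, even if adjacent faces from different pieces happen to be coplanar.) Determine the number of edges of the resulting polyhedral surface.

45

A regular tetrahedron: V=4, E=6, F=4.
Attach a square antiprism (V=8, E=16, F=10) along a 3-gon: merge 3 vertices and 3 edges, delete both glued faces → V=9, E=19, F=12.
Attach a decagonal prism (V=20, E=30, F=12) along a 4-gon: merge 4 vertices and 4 edges, delete both glued faces → V=25, E=45, F=22.
Check: V − E + F = 25 − 45 + 22 = 2.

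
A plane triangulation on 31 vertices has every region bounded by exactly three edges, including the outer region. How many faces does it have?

In a plane triangulation 3F = 2E and V − E + F = 2, so F = 2V − 4 = 2·31 − 4 = 58.

58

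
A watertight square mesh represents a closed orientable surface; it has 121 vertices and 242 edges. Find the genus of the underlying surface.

Every face is a square and each edge borders two faces, so 4F = 2·242, giving F = 121.
χ = V − E + F = 121 − 242 + 121 = 0.
For a closed orientable surface χ = 2 − 2g, so g = (2 − (0))/2 = 1.

1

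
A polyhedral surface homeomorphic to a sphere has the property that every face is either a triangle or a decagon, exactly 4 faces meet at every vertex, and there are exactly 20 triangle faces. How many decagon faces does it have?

2

Let x be the number of decagons; then F = 20 + x.
Edge–face incidences: 2E = 3·20 + 10·x = 60 + 10x.
Every vertex has degree 4, so 4V = 2E.
Euler: V − E + F = 2 ⇒ (2E)/4 − E + (20 + x) = 2.
Multiply by 8: 2·(2E) − 4·(2E) + 8·(20 + x) = 16, i.e. 160 + 8x − 2·(60 + 10x) = 16.
Collecting terms: −12x + 40 = 16, so −12x = −24, so x = 2.
Then 2E = 60 + 10·2 = 80, so E = 40, V = 2E/4 = 20, F = 20 + 2 = 22.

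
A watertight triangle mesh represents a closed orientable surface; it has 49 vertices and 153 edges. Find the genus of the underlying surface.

Every face is a triangle and each edge borders two faces, so 3F = 2·153, giving F = 102.
χ = V − E + F = 49 − 153 + 102 = -2.
For a closed orientable surface χ = 2 − 2g, so g = (2 − (-2))/2 = 2.

2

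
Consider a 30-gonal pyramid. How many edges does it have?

60

A pyramid on an n-gon base has one n-gon and n triangles: V = 30 + 1 = 31, E = 2·30 = 60, F = 30 + 1 = 31.
Check: V − E + F = 31 − 60 + 31 = 2.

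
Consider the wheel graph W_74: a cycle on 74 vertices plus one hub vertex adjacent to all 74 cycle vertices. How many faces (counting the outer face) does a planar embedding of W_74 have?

75

W_74 has V = 74 + 1 = 75 vertices and E = 2·74 = 148 edges.
By Euler's formula F = 2 − V + E = 2 − 75 + 148 = 75.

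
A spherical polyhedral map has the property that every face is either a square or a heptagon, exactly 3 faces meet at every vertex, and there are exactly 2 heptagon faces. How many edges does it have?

21

Let x be the number of squares; then F = 2 + x.
Edge–face incidences: 2E = 7·2 + 4·x = 14 + 4x.
Every vertex has degree 3, so 3V = 2E.
Euler: V − E + F = 2 ⇒ (2E)/3 − E + (2 + x) = 2.
Multiply by 6: 2·(2E) − 3·(2E) + 6·(2 + x) = 12, i.e. 12 + 6x − (14 + 4x) = 12.
Collecting terms: 2x − 2 = 12, so 2x = 14, so x = 7.
Then 2E = 14 + 4·7 = 42, so E = 21, V = 2E/3 = 14, F = 2 + 7 = 9.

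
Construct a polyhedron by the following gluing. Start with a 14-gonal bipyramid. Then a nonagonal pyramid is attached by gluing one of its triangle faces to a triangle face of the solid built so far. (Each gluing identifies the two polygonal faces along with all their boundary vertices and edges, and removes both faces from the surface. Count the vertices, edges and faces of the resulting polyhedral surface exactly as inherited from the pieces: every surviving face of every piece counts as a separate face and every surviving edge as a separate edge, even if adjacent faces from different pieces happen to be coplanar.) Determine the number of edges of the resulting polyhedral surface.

A 14-gonal bipyramid: V=16, E=42, F=28.
Attach a nonagonal pyramid (V=10, E=18, F=10) along a 3-gon: merge 3 vertices and 3 edges, delete both glued faces → V=23, E=57, F=36.
Check: V − E + F = 23 − 57 + 36 = 2.

57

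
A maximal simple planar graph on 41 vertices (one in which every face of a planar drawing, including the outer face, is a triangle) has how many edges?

In a plane triangulation 3F = 2E and V − E + F = 2, so E = 3V − 6 = 3·41 − 6 = 117.

117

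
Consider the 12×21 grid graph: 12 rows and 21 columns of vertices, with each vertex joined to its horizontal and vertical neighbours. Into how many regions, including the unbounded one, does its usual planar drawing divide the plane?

The grid has V = 12·21 = 252 vertices and E = 12·20 + 21·11 = 471 edges.
F = 2 − V + E = 2 − 252 + 471 = 221.

221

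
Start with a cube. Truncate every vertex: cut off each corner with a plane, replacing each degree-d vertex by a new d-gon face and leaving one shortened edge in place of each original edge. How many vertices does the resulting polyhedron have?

24

The base solid has V = 8, E = 12, F = 6.
Truncation replaces each original edge-end by a new vertex, so V′ = 2E = 24.
Each original edge survives, and each old vertex of degree d contributes d new edges; summing degrees gives Σd = 2E, so E′ = E + 2E = 3E = 36.
Each original face survives and each original vertex becomes one new face: F′ = F + V = 14.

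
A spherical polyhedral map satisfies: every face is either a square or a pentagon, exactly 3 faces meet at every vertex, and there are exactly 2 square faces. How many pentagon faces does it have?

8

Let x be the number of pentagons; then F = 2 + x.
Edge–face incidences: 2E = 4·2 + 5·x = 8 + 5x.
Every vertex has degree 3, so 3V = 2E.
Euler: V − E + F = 2 ⇒ (2E)/3 − E + (2 + x) = 2.
Multiply by 6: 2·(2E) − 3·(2E) + 6·(2 + x) = 12, i.e. 12 + 6x − (8 + 5x) = 12.
Collecting terms: x + 4 = 12, so x = 8.
Then 2E = 8 + 5·8 = 48, so E = 24, V = 2E/3 = 16, F = 2 + 8 = 10.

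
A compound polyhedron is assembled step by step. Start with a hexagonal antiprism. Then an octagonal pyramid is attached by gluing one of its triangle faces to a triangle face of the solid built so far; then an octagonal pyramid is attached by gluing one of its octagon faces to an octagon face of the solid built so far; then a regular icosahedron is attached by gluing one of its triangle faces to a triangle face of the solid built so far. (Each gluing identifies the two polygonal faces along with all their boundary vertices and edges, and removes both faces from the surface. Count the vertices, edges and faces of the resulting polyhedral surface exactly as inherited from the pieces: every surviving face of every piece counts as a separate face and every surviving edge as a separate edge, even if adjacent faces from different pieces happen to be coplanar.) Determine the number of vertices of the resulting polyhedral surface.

28

A hexagonal antiprism: V=12, E=24, F=14.
Attach an octagonal pyramid (V=9, E=16, F=9) along a 3-gon: merge 3 vertices and 3 edges, delete both glued faces → V=18, E=37, F=21.
Attach an octagonal pyramid (V=9, E=16, F=9) along an 8-gon: merge 8 vertices and 8 edges, delete both glued faces → V=19, E=45, F=28.
Attach a regular icosahedron (V=12, E=30, F=20) along a 3-gon: merge 3 vertices and 3 edges, delete both glued faces → V=28, E=72, F=46.
Check: V − E + F = 28 − 72 + 46 = 2.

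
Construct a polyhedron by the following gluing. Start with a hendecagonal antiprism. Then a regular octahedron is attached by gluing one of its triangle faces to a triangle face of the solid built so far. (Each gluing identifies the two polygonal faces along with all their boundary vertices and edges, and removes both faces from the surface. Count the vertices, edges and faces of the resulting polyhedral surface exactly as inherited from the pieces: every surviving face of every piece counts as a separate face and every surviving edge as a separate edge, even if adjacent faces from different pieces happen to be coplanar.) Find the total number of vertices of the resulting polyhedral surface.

A hendecagonal antiprism: V=22, E=44, F=24.
Attach a regular octahedron (V=6, E=12, F=8) along a 3-gon: merge 3 vertices and 3 edges, delete both glued faces → V=25, E=53, F=30.
Check: V − E + F = 25 − 53 + 30 = 2.

25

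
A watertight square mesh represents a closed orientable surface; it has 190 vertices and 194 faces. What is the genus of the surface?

Every face is a square, so 2E = 4·194 = 776, giving E = 388.
χ = V − E + F = 190 − 388 + 194 = -4.
For a closed orientable surface χ = 2 − 2g, so g = (2 − (-4))/2 = 3.

3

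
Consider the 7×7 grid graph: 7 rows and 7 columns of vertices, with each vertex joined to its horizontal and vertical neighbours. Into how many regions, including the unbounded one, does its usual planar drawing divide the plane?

37

The grid has V = 7·7 = 49 vertices and E = 7·6 + 7·6 = 84 edges.
F = 2 − V + E = 2 − 49 + 84 = 37.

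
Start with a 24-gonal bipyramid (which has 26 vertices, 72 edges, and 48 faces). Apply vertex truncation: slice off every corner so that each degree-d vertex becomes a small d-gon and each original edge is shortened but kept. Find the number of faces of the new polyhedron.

74

Truncation replaces each original edge-end by a new vertex, so V′ = 2E = 144.
Each original edge survives, and each old vertex of degree d contributes d new edges; summing degrees gives Σd = 2E, so E′ = E + 2E = 3E = 216.
Each original face survives and each original vertex becomes one new face: F′ = F + V = 74.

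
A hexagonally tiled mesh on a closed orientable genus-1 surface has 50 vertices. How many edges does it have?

75

χ = 2 − 2·1 = 0, and every face is a hexagon so 6F = 2E.
V − E + F = 0 with E = 6F/2 gives 50 − (6/2 − 1)·F = 0, so F = 25 and E = 75.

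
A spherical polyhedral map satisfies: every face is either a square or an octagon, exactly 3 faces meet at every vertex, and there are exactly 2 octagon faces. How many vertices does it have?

16

Let x be the number of squares; then F = 2 + x.
Edge–face incidences: 2E = 8·2 + 4·x = 16 + 4x.
Every vertex has degree 3, so 3V = 2E.
Euler: V − E + F = 2 ⇒ (2E)/3 − E + (2 + x) = 2.
Multiply by 6: 2·(2E) − 3·(2E) + 6·(2 + x) = 12, i.e. 12 + 6x − (16 + 4x) = 12.
Collecting terms: 2x − 4 = 12, so 2x = 16, so x = 8.
Then 2E = 16 + 4·8 = 48, so E = 24, V = 2E/3 = 16, F = 2 + 8 = 10.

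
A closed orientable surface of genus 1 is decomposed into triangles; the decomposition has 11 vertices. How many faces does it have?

χ = 2 − 2·1 = 0, and every face is a triangle so 3F = 2E.
V − E + F = 0 with E = 3F/2 gives 11 − (3/2 − 1)·F = 0, so F = 22 and E = 33.

22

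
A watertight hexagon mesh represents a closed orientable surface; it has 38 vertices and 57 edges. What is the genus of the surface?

Every face is a hexagon and each edge borders two faces, so 6F = 2·57, giving F = 19.
χ = V − E + F = 38 − 57 + 19 = 0.
For a closed orientable surface χ = 2 − 2g, so g = (2 − (0))/2 = 1.

1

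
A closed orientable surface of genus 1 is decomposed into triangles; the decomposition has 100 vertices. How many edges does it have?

χ = 2 − 2·1 = 0, and every face is a triangle so 3F = 2E.
V − E + F = 0 with E = 3F/2 gives 100 − (3/2 − 1)·F = 0, so F = 200 and E = 300.

300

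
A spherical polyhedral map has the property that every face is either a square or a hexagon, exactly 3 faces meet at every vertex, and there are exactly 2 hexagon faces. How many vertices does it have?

12

Let x be the number of squares; then F = 2 + x.
Edge–face incidences: 2E = 6·2 + 4·x = 12 + 4x.
Every vertex has degree 3, so 3V = 2E.
Euler: V − E + F = 2 ⇒ (2E)/3 − E + (2 + x) = 2.
Multiply by 6: 2·(2E) − 3·(2E) + 6·(2 + x) = 12, i.e. 12 + 6x − (12 + 4x) = 12.
Collecting terms: 2x = 12, so x = 6.
Then 2E = 12 + 4·6 = 36, so E = 18, V = 2E/3 = 12, F = 2 + 6 = 8.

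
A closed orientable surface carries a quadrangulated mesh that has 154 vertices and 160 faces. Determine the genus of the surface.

Every face is a square, so 2E = 4·160 = 640, giving E = 320.
χ = V − E + F = 154 − 320 + 160 = -6.
For a closed orientable surface χ = 2 − 2g, so g = (2 − (-6))/2 = 4.

4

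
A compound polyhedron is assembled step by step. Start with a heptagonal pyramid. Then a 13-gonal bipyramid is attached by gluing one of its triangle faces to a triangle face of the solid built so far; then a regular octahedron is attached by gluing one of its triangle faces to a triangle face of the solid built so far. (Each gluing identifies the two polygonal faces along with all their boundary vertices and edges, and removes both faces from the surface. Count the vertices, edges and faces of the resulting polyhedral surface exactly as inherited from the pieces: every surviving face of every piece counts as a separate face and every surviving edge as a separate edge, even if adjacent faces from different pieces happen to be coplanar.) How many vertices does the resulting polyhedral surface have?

23

A heptagonal pyramid: V=8, E=14, F=8.
Attach a 13-gonal bipyramid (V=15, E=39, F=26) along a 3-gon: merge 3 vertices and 3 edges, delete both glued faces → V=20, E=50, F=32.
Attach a regular octahedron (V=6, E=12, F=8) along a 3-gon: merge 3 vertices and 3 edges, delete both glued faces → V=23, E=59, F=38.
Check: V − E + F = 23 − 59 + 38 = 2.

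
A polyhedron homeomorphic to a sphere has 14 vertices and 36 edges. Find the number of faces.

Here V − E + F = 2.
F = 2 − V + E = 2 − 14 + 36 = 24.

24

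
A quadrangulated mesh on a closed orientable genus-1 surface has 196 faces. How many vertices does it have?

196

χ = 2 − 2·1 = 0, and every face is a square so 4F = 2E.
E = 4·196/2 = 392. Then V = 0 + E − F = 0 + 392 − 196 = 196.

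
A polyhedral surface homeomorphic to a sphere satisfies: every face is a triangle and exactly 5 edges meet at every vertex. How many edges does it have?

Each face has 3 edges and each edge borders two faces, so 2E = 3F.
Each vertex has degree 5, so 5V = 2E and hence V = 3F/5.
Euler: V − E + F = 2 ⇒ (3F/5) − (3F/2) + F = 2.
Multiply by 10: (6 − 15 + 10)F = 20, i.e. 1F = 20.
So F = 20, E = 3·20/2 = 30, V = 3·20/5 = 12.

30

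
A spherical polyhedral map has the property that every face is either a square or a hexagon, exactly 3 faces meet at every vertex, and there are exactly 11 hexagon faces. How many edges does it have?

45

Let x be the number of squares; then F = 11 + x.
Edge–face incidences: 2E = 6·11 + 4·x = 66 + 4x.
Every vertex has degree 3, so 3V = 2E.
Euler: V − E + F = 2 ⇒ (2E)/3 − E + (11 + x) = 2.
Multiply by 6: 2·(2E) − 3·(2E) + 6·(11 + x) = 12, i.e. 66 + 6x − (66 + 4x) = 12.
Collecting terms: 2x = 12, so x = 6.
Then 2E = 66 + 4·6 = 90, so E = 45, V = 2E/3 = 30, F = 11 + 6 = 17.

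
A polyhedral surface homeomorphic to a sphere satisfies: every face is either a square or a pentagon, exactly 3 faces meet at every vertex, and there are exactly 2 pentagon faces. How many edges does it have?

Let x be the number of squares; then F = 2 + x.
Edge–face incidences: 2E = 5·2 + 4·x = 10 + 4x.
Every vertex has degree 3, so 3V = 2E.
Euler: V − E + F = 2 ⇒ (2E)/3 − E + (2 + x) = 2.
Multiply by 6: 2·(2E) − 3·(2E) + 6·(2 + x) = 12, i.e. 12 + 6x − (10 + 4x) = 12.
Collecting terms: 2x + 2 = 12, so 2x = 10, so x = 5.
Then 2E = 10 + 4·5 = 30, so E = 15, V = 2E/3 = 10, F = 2 + 5 = 7.

15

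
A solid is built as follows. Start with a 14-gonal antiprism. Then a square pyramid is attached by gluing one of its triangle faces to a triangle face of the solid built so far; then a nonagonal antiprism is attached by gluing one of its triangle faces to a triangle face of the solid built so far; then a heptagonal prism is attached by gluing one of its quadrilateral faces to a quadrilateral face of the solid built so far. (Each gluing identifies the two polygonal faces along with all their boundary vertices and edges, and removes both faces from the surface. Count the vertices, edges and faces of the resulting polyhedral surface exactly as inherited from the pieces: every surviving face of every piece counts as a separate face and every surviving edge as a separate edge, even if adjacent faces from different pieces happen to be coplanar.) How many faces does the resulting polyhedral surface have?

58

A 14-gonal antiprism: V=28, E=56, F=30.
Attach a square pyramid (V=5, E=8, F=5) along a 3-gon: merge 3 vertices and 3 edges, delete both glued faces → V=30, E=61, F=33.
Attach a nonagonal antiprism (V=18, E=36, F=20) along a 3-gon: merge 3 vertices and 3 edges, delete both glued faces → V=45, E=94, F=51.
Attach a heptagonal prism (V=14, E=21, F=9) along a 4-gon: merge 4 vertices and 4 edges, delete both glued faces → V=55, E=111, F=58.
Check: V − E + F = 55 − 111 + 58 = 2.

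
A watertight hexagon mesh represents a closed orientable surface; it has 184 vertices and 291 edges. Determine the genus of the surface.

Every face is a hexagon and each edge borders two faces, so 6F = 2·291, giving F = 97.
χ = V − E + F = 184 − 291 + 97 = -10.
For a closed orientable surface χ = 2 − 2g, so g = (2 − (-10))/2 = 6.

6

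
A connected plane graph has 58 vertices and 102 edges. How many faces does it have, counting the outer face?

Euler's formula for a connected plane graph: V − E + F = 2, so F = 2 − 58 + 102 = 46.

46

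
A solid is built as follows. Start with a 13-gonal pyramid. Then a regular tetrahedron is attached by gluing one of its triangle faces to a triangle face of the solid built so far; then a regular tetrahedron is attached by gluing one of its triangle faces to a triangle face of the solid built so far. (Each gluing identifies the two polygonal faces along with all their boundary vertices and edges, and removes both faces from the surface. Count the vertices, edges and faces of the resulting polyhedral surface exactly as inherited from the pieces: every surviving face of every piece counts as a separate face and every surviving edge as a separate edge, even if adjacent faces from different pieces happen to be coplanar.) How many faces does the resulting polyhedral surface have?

A 13-gonal pyramid: V=14, E=26, F=14.
Attach a regular tetrahedron (V=4, E=6, F=4) along a 3-gon: merge 3 vertices and 3 edges, delete both glued faces → V=15, E=29, F=16.
Attach a regular tetrahedron (V=4, E=6, F=4) along a 3-gon: merge 3 vertices and 3 edges, delete both glued faces → V=16, E=32, F=18.
Check: V − E + F = 16 − 32 + 18 = 2.

18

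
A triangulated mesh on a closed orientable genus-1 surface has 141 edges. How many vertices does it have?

47

χ = 2 − 2·1 = 0, and every face is a triangle so 3F = 2E.
F = 2E/3 = 94. Then V = 0 + E − F = 0 + 141 − 94 = 47.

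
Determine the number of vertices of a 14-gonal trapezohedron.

The n-trapezohedron (dual of the n-antiprism) has V = 2·14 + 2 = 30, E = 4·14 = 56, F = 2·14 = 28.
Check: V − E + F = 30 − 56 + 28 = 2.

30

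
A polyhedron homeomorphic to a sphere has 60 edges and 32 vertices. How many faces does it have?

30

Here V − E + F = 2.
F = 2 − V + E = 2 − 32 + 60 = 30.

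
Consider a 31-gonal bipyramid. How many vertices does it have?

A bipyramid over an n-gon has 2n triangular faces and n + 2 vertices: V = 31 + 2 = 33, E = 3·31 = 93, F = 2·31 = 62.
Check: V − E + F = 33 − 93 + 62 = 2.

33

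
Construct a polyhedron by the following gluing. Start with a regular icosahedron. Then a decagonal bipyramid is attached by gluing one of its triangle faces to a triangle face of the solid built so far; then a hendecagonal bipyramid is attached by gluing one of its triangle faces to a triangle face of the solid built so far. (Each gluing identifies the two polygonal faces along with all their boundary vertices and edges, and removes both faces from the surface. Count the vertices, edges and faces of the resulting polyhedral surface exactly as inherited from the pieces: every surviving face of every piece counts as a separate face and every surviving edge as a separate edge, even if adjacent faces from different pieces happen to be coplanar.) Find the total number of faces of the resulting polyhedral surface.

A regular icosahedron: V=12, E=30, F=20.
Attach a decagonal bipyramid (V=12, E=30, F=20) along a 3-gon: merge 3 vertices and 3 edges, delete both glued faces → V=21, E=57, F=38.
Attach a hendecagonal bipyramid (V=13, E=33, F=22) along a 3-gon: merge 3 vertices and 3 edges, delete both glued faces → V=31, E=87, F=58.
Check: V − E + F = 31 − 87 + 58 = 2.

58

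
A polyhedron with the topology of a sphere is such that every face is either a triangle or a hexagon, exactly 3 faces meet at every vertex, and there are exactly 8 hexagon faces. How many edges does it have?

Let x be the number of triangles; then F = 8 + x.
Edge–face incidences: 2E = 6·8 + 3·x = 48 + 3x.
Every vertex has degree 3, so 3V = 2E.
Euler: V − E + F = 2 ⇒ (2E)/3 − E + (8 + x) = 2.
Multiply by 6: 2·(2E) − 3·(2E) + 6·(8 + x) = 12, i.e. 48 + 6x − (48 + 3x) = 12.
Collecting terms: 3x = 12, so x = 4.
Then 2E = 48 + 3·4 = 60, so E = 30, V = 2E/3 = 20, F = 8 + 4 = 12.

30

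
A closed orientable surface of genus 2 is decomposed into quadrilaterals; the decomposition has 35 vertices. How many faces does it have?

37

χ = 2 − 2·2 = -2, and every face is a square so 4F = 2E.
V − E + F = -2 with E = 4F/2 gives 35 − (4/2 − 1)·F = -2, so F = 37 and E = 74.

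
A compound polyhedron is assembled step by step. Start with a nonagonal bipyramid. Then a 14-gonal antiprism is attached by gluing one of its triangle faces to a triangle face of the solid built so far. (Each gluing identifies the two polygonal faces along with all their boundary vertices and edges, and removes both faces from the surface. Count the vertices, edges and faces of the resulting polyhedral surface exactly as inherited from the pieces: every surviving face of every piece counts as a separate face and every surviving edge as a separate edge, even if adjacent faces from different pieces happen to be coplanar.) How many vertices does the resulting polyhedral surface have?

36

A nonagonal bipyramid: V=11, E=27, F=18.
Attach a 14-gonal antiprism (V=28, E=56, F=30) along a 3-gon: merge 3 vertices and 3 edges, delete both glued faces → V=36, E=80, F=46.
Check: V − E + F = 36 − 80 + 46 = 2.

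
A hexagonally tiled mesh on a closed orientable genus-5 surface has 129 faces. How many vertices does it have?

χ = 2 − 2·5 = -8, and every face is a hexagon so 6F = 2E.
E = 6·129/2 = 387. Then V = -8 + E − F = -8 + 387 − 129 = 250.

250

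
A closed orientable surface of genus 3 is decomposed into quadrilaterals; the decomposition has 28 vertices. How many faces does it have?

χ = 2 − 2·3 = -4, and every face is a square so 4F = 2E.
V − E + F = -4 with E = 4F/2 gives 28 − (4/2 − 1)·F = -4, so F = 32 and E = 64.

32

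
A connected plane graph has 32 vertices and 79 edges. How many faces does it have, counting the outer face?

49

Euler's formula for a connected plane graph: V − E + F = 2, so F = 2 − 32 + 79 = 49.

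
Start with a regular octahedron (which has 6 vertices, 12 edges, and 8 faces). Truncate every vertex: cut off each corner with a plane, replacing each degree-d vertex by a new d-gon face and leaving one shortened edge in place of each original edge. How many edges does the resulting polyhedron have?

Truncation replaces each original edge-end by a new vertex, so V′ = 2E = 24.
Each original edge survives, and each old vertex of degree d contributes d new edges; summing degrees gives Σd = 2E, so E′ = E + 2E = 3E = 36.
Each original face survives and each original vertex becomes one new face: F′ = F + V = 14.

36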